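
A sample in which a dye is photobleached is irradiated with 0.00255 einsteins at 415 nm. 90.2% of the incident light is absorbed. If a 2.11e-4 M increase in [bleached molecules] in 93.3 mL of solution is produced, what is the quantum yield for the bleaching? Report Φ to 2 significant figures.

Φ = 0.0086

Product: (2.11e-4 M)(0.0933 L) = 1.969e-5 mol.
Photons absorbed: 0.902 × 0.00255 = 0.002300 mol.
Φ = 1.969e-5 mol / 0.002300 mol photons = 0.0086.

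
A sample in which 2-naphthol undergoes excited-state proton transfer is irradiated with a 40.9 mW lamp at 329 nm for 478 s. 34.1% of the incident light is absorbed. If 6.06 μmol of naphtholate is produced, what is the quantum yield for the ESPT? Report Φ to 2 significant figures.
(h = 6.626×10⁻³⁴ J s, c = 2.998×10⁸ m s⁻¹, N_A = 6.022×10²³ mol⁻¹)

Product: 6.06 μmol = 6.06×10⁻⁶ mol.
Photon energy at 329 nm: hc/λ = (6.626×10⁻³⁴)(2.998×10⁸)/(329×10⁻⁹) = 6.038×10⁻¹⁹ J.
Energy delivered: (40.9 mW)(478 s) = 19.55 J.
Photons incident: 19.55 / 6.038×10⁻¹⁹ = 3.238×10¹⁹, i.e. 3.238×10¹⁹/6.022×10²³ = 5.377×10⁻⁵ mol.
Photons absorbed: 0.341 × 5.377×10⁻⁵ = 1.834×10⁻⁵ mol.
Φ = 6.06×10⁻⁶ mol / 1.834×10⁻⁵ mol photons = 0.33.

Φ = 0.33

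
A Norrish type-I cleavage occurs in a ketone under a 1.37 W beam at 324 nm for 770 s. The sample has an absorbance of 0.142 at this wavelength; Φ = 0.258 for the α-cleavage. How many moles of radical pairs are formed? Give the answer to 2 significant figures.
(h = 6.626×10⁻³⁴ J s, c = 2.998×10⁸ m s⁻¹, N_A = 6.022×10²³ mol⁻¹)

2.1×10⁻⁴ mol

Photon energy at 324 nm: hc/λ = (6.626×10⁻³⁴)(2.998×10⁸)/(324×10⁻⁹) = 6.131×10⁻¹⁹ J.
Energy delivered: (1.37 W)(770 s) = 1055 J.
Photons incident: 1055 / 6.131×10⁻¹⁹ = 1.721×10²¹, i.e. 1.721×10²¹/6.022×10²³ = 0.002858 mol.
Fraction absorbed: 1 − 10^(−0.142) = 0.2789.
Photons absorbed: 0.2789 × 0.002858 = 7.971×10⁻⁴ mol.
Product: Φ × n_abs = 0.258 × 7.971×10⁻⁴ = 2.057×10⁻⁴ mol.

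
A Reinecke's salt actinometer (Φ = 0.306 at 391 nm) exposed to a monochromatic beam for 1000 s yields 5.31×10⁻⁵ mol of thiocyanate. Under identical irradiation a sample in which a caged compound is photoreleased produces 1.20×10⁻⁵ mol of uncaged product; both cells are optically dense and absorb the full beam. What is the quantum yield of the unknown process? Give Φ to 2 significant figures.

Photons absorbed by the actinometer: 5.31×10⁻⁵ / 0.306 = 1.735×10⁻⁴ mol.
Φ(unknown) = 1.20×10⁻⁵ / 1.735×10⁻⁴ = 0.069.

Φ = 0.069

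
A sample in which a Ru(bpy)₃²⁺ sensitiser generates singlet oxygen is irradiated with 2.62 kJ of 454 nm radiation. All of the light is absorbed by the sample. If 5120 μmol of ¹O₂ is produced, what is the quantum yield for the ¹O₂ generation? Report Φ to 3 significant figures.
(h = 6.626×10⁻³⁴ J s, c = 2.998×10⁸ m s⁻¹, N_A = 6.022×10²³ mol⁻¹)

Φ = 0.515

Product: 5120 μmol = 0.00512 mol.
Photon energy at 454 nm: hc/λ = (6.626×10⁻³⁴)(2.998×10⁸)/(454×10⁻⁹) = 4.375×10⁻¹⁹ J.
Incident energy: 2.62 kJ = 2620 J.
Photons incident: 2620 / 4.375×10⁻¹⁹ = 5.989×10²¹, i.e. 5.989×10²¹/6.022×10²³ = 0.009945 mol.
Φ = 0.00512 mol / 0.009945 mol photons = 0.515.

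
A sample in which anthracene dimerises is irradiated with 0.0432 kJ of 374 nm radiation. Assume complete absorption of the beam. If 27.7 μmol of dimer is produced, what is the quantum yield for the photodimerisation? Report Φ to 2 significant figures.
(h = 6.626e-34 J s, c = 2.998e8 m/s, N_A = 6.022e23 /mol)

Φ = 0.21

Product: 27.7 μmol = 2.77e-5 mol.
Photon energy at 374 nm: hc/λ = (6.626e-34)(2.998e8)/(374e-9) = 5.311e-19 J.
Incident energy: 0.0432 kJ = 43.2 J.
Photons incident: 43.2 / 5.311e-19 = 8.134e19, i.e. 8.134e19/6.022e23 = 1.351e-4 mol.
Φ = 2.77e-5 mol / 1.351e-4 mol photons = 0.21.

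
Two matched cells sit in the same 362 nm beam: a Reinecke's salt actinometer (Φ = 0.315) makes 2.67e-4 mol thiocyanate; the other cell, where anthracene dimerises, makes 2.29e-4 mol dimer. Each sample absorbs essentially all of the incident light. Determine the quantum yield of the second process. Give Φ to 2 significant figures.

Φ = 0.27

Photons absorbed by the actinometer: 2.67e-4 / 0.315 = 8.476e-4 mol.
Φ(unknown) = 2.29e-4 / 8.476e-4 = 0.27.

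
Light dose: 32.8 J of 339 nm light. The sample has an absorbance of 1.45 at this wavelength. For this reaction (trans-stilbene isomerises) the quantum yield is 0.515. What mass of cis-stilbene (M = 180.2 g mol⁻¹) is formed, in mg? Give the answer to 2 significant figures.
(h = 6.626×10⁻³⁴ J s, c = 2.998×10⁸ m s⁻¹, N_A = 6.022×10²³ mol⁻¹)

8.3 mg

Photon energy at 339 nm: hc/λ = (6.626×10⁻³⁴)(2.998×10⁸)/(339×10⁻⁹) = 5.860×10⁻¹⁹ J.
Photons incident: 32.8 / 5.860×10⁻¹⁹ = 5.597×10¹⁹, i.e. 5.597×10¹⁹/6.022×10²³ = 9.294×10⁻⁵ mol.
Fraction absorbed: 1 − 10^(−1.45) = 0.9645.
Photons absorbed: 0.9645 × 9.294×10⁻⁵ = 8.964×10⁻⁵ mol.
Product: Φ × n_abs = 0.515 × 8.964×10⁻⁵ = 4.616×10⁻⁵ mol.
Mass: 4.616×10⁻⁵ × 180.2 = 0.008318 g = 8.3 mg.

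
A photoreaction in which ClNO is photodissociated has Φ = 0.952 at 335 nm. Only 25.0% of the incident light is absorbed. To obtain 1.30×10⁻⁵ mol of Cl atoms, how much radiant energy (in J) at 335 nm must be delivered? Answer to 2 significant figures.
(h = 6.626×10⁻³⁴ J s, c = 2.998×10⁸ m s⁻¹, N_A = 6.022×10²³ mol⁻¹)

Photons that must be absorbed: 1.30×10⁻⁵ / 0.952 = 1.366×10⁻⁵ mol.
Incident photons needed: 1.366×10⁻⁵ / 0.250 = 5.464×10⁻⁵ mol.
Photon energy: hc/λ = 5.930×10⁻¹⁹ J; per mole, 3.571×10⁵ J mol⁻¹.
Energy required: 5.464×10⁻⁵ × 3.571×10⁵ = 20 J.

20 J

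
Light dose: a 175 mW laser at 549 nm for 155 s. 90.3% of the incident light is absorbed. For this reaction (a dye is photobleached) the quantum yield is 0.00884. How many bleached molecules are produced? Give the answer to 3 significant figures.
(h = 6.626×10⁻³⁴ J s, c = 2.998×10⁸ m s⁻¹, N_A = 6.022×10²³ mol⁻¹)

Photon energy at 549 nm: hc/λ = (6.626×10⁻³⁴)(2.998×10⁸)/(549×10⁻⁹) = 3.618×10⁻¹⁹ J.
Energy delivered: (175 mW)(155 s) = 27.13 J.
Photons incident: 27.13 / 3.618×10⁻¹⁹ = 7.499×10¹⁹, i.e. 7.499×10¹⁹/6.022×10²³ = 1.245×10⁻⁴ mol.
Photons absorbed: 0.903 × 1.245×10⁻⁴ = 1.124×10⁻⁴ mol.
Product: Φ × n_abs = 0.00884 × 1.124×10⁻⁴ = 9.936×10⁻⁷ mol.
As a count: 9.936×10⁻⁷ × 6.022×10²³ = 5.98×10¹⁷.

5.98×10¹⁷ bleached molecules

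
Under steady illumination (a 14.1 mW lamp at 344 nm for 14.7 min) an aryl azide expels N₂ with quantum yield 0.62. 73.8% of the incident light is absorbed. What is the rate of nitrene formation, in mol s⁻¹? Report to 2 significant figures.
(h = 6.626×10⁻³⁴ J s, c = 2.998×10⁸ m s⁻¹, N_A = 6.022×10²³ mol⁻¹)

Photon energy at 344 nm: hc/λ = (6.626×10⁻³⁴)(2.998×10⁸)/(344×10⁻⁹) = 5.775×10⁻¹⁹ J.
Energy delivered: (14.1 mW)(882 s) = 12.44 J.
Photons incident: 12.44 / 5.775×10⁻¹⁹ = 2.154×10¹⁹, i.e. 2.154×10¹⁹/6.022×10²³ = 3.577×10⁻⁵ mol.
Photons absorbed: 0.738 × 3.577×10⁻⁵ = 2.640×10⁻⁵ mol.
Product formed: 0.62 × 2.640×10⁻⁵ = 1.637×10⁻⁵ mol.
Rate: 1.637×10⁻⁵ / 882 s = 1.9×10⁻⁸ mol s⁻¹.

1.9×10⁻⁸ mol s⁻¹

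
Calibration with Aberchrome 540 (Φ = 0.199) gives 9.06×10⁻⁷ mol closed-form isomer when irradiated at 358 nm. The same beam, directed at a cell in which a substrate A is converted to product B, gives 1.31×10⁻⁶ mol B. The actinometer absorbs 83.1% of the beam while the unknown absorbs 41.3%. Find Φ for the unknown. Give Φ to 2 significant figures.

Φ = 0.58

Photons absorbed by the actinometer: 9.06×10⁻⁷ / 0.199 = 4.553×10⁻⁶ mol.
Incident flux: 4.553×10⁻⁶ / 0.831 = 5.479×10⁻⁶ einstein.
Absorbed by unknown: 0.413 × 5.479×10⁻⁶ = 2.263×10⁻⁶ mol.
Φ(unknown) = 1.31×10⁻⁶ / 2.263×10⁻⁶ = 0.58.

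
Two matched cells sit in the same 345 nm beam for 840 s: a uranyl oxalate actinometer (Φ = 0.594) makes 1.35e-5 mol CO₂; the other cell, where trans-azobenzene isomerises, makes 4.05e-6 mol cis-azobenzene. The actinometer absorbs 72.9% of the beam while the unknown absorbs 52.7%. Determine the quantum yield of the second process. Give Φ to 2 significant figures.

Φ = 0.25

Photons absorbed by the actinometer: 1.35e-5 / 0.594 = 2.273e-5 mol.
Incident flux: 2.273e-5 / 0.729 = 3.118e-5 einstein.
Absorbed by unknown: 0.527 × 3.118e-5 = 1.643e-5 mol.
Φ(unknown) = 4.05e-6 / 1.643e-5 = 0.25.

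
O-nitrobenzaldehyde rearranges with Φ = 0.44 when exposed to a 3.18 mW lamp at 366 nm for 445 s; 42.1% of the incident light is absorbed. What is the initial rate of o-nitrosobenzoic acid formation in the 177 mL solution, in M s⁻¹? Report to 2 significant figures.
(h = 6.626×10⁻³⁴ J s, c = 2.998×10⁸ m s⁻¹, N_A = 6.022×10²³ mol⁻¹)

Photon energy at 366 nm: hc/λ = (6.626×10⁻³⁴)(2.998×10⁸)/(366×10⁻⁹) = 5.428×10⁻¹⁹ J.
Energy delivered: (3.18 mW)(445 s) = 1.415 J.
Photons incident: 1.415 / 5.428×10⁻¹⁹ = 2.607×10¹⁸, i.e. 2.607×10¹⁸/6.022×10²³ = 4.329×10⁻⁶ mol.
Photons absorbed: 0.421 × 4.329×10⁻⁶ = 1.823×10⁻⁶ mol.
Product formed: 0.44 × 1.823×10⁻⁶ = 8.021×10⁻⁷ mol.
Rate: 8.021×10⁻⁷ mol / (445 s × 0.177 L) = 1.0×10⁻⁸ M s⁻¹.

1.0×10⁻⁸ M s⁻¹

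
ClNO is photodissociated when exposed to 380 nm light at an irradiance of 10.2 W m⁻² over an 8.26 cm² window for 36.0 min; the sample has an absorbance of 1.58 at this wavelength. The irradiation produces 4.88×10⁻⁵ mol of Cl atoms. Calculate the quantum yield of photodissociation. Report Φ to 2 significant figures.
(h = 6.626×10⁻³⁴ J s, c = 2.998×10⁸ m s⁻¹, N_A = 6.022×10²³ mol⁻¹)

Photon energy at 380 nm: hc/λ = (6.626×10⁻³⁴)(2.998×10⁸)/(380×10⁻⁹) = 5.228×10⁻¹⁹ J.
Energy delivered: (10.2 W m⁻²)(8.26×10⁻⁴ m²)(2160 s) = 18.20 J.
Photons incident: 18.20 / 5.228×10⁻¹⁹ = 3.481×10¹⁹, i.e. 3.481×10¹⁹/6.022×10²³ = 5.780×10⁻⁵ mol.
Fraction absorbed: 1 − 10^(−1.58) = 0.9737.
Photons absorbed: 0.9737 × 5.780×10⁻⁵ = 5.628×10⁻⁵ mol.
Φ = 4.88×10⁻⁵ mol / 5.628×10⁻⁵ mol photons = 0.87.

Φ = 0.87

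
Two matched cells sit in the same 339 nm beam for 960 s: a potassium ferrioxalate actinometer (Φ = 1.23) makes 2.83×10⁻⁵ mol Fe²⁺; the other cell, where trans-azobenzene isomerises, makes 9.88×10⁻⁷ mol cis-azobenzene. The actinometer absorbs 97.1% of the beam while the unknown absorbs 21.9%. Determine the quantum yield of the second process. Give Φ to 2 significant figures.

Φ = 0.19

Photons absorbed by the actinometer: 2.83×10⁻⁵ / 1.23 = 2.301×10⁻⁵ mol.
Incident flux: 2.301×10⁻⁵ / 0.971 = 2.370×10⁻⁵ einstein.
Absorbed by unknown: 0.219 × 2.370×10⁻⁵ = 5.190×10⁻⁶ mol.
Φ(unknown) = 9.88×10⁻⁷ / 5.190×10⁻⁶ = 0.19.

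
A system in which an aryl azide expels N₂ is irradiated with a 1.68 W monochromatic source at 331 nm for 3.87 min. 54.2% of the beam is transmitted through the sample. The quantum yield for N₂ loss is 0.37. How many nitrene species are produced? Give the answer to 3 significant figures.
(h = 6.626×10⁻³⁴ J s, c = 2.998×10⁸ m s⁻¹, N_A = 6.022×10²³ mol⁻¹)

Photon energy at 331 nm: hc/λ = (6.626×10⁻³⁴)(2.998×10⁸)/(331×10⁻⁹) = 6.001×10⁻¹⁹ J.
Energy delivered: (1.68 W)(232.2 s) = 390.1 J.
Photons incident: 390.1 / 6.001×10⁻¹⁹ = 6.501×10²⁰, i.e. 6.501×10²⁰/6.022×10²³ = 0.001080 mol.
Fraction absorbed: 1 − 54.2/100 = 0.4580.
Photons absorbed: 0.4580 × 0.001080 = 4.946×10⁻⁴ mol.
Product: Φ × n_abs = 0.37 × 4.946×10⁻⁴ = 1.830×10⁻⁴ mol.
As a count: 1.830×10⁻⁴ × 6.022×10²³ = 1.10×10²⁰.

1.10×10²⁰ species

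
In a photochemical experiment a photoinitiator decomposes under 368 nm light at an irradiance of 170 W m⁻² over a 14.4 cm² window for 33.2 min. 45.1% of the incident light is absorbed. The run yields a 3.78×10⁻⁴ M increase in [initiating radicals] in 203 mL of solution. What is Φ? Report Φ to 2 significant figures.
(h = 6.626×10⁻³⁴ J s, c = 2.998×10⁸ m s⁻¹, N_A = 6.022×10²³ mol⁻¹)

Product: (3.78×10⁻⁴ M)(0.203 L) = 7.673×10⁻⁵ mol.
Photon energy at 368 nm: hc/λ = (6.626×10⁻³⁴)(2.998×10⁸)/(368×10⁻⁹) = 5.398×10⁻¹⁹ J.
Energy delivered: (170 W m⁻²)(14.4×10⁻⁴ m²)(1992 s) = 487.6 J.
Photons incident: 487.6 / 5.398×10⁻¹⁹ = 9.033×10²⁰, i.e. 9.033×10²⁰/6.022×10²³ = 0.001500 mol.
Photons absorbed: 0.451 × 0.001500 = 6.765×10⁻⁴ mol.
Φ = 7.673×10⁻⁵ mol / 6.765×10⁻⁴ mol photons = 0.11.

Φ = 0.11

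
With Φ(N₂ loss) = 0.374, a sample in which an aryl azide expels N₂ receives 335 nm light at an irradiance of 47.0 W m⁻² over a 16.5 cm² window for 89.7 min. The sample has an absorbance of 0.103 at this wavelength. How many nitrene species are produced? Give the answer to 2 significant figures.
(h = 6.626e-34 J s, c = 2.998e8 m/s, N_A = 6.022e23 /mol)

5.6e19 species

Photon energy at 335 nm: hc/λ = (6.626e-34)(2.998e8)/(335e-9) = 5.930e-19 J.
Energy delivered: (47.0 W m⁻²)(16.5e-4 m²)(5382 s) = 417.4 J.
Photons incident: 417.4 / 5.930e-19 = 7.039e20, i.e. 7.039e20/6.022e23 = 0.001169 mol.
Fraction absorbed: 1 − 10^(−0.103) = 0.2111.
Photons absorbed: 0.2111 × 0.001169 = 2.468e-4 mol.
Product: Φ × n_abs = 0.374 × 2.468e-4 = 9.230e-5 mol.
As a count: 9.230e-5 × 6.022e23 = 5.6e19.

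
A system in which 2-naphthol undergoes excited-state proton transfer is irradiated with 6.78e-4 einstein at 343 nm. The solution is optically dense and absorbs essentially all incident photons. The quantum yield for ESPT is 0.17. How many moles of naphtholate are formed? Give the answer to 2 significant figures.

1.2e-4 mol

Product: Φ × n_abs = 0.17 × 6.78e-4 = 1.153e-4 mol.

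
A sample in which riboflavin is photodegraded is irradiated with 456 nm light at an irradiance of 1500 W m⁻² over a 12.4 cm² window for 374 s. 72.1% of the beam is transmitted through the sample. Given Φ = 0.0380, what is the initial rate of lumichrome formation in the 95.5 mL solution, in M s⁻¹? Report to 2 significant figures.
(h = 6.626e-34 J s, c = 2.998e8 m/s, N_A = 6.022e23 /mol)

Photon energy at 456 nm: hc/λ = (6.626e-34)(2.998e8)/(456e-9) = 4.356e-19 J.
Energy delivered: (1500 W m⁻²)(12.4e-4 m²)(374 s) = 695.6 J.
Photons incident: 695.6 / 4.356e-19 = 1.597e21, i.e. 1.597e21/6.022e23 = 0.002652 mol.
Fraction absorbed: 1 − 72.1/100 = 0.2790.
Photons absorbed: 0.2790 × 0.002652 = 7.399e-4 mol.
Product formed: 0.0380 × 7.399e-4 = 2.812e-5 mol.
Rate: 2.812e-5 mol / (374 s × 0.0955 L) = 7.9e-7 M s⁻¹.

7.9e-7 M s⁻¹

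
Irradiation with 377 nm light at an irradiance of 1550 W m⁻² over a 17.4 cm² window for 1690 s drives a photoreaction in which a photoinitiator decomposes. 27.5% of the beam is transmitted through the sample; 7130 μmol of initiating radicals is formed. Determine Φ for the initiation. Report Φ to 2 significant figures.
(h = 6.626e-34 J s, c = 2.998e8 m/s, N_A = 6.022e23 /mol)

Φ = 0.68

Product: 7130 μmol = 0.00713 mol.
Photon energy at 377 nm: hc/λ = (6.626e-34)(2.998e8)/(377e-9) = 5.269e-19 J.
Energy delivered: (1550 W m⁻²)(17.4e-4 m²)(1690 s) = 4558 J.
Photons incident: 4558 / 5.269e-19 = 8.651e21, i.e. 8.651e21/6.022e23 = 0.01437 mol.
Fraction absorbed: 1 − 27.5/100 = 0.7250.
Photons absorbed: 0.7250 × 0.01437 = 0.01042 mol.
Φ = 0.00713 mol / 0.01042 mol photons = 0.68.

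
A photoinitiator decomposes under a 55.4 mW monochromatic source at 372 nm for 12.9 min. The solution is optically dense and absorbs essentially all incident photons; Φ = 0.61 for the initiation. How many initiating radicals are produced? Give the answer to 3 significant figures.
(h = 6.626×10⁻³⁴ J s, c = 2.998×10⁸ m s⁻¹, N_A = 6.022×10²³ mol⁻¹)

Photon energy at 372 nm: hc/λ = (6.626×10⁻³⁴)(2.998×10⁸)/(372×10⁻⁹) = 5.340×10⁻¹⁹ J.
Energy delivered: (55.4 mW)(774 s) = 42.88 J.
Photons incident: 42.88 / 5.340×10⁻¹⁹ = 8.030×10¹⁹, i.e. 8.030×10¹⁹/6.022×10²³ = 1.333×10⁻⁴ mol.
Product: Φ × n_abs = 0.61 × 1.333×10⁻⁴ = 8.131×10⁻⁵ mol.
As a count: 8.131×10⁻⁵ × 6.022×10²³ = 4.90×10¹⁹.

4.90×10¹⁹ initiating radicals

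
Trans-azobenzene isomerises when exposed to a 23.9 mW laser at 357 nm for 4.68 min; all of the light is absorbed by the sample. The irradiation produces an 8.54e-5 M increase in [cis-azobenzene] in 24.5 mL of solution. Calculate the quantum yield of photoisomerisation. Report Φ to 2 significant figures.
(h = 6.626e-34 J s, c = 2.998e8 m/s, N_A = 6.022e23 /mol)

Product: (8.54e-5 M)(0.0245 L) = 2.092e-6 mol.
Photon energy at 357 nm: hc/λ = (6.626e-34)(2.998e8)/(357e-9) = 5.564e-19 J.
Energy delivered: (23.9 mW)(280.8 s) = 6.711 J.
Photons incident: 6.711 / 5.564e-19 = 1.206e19, i.e. 1.206e19/6.022e23 = 2.003e-5 mol.
Φ = 2.092e-6 mol / 2.003e-5 mol photons = 0.10.

Φ = 0.10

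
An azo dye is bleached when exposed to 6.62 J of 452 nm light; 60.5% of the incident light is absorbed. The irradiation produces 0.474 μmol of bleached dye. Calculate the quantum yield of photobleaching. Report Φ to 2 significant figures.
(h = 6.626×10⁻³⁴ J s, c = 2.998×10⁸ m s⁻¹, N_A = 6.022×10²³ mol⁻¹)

Φ = 0.031

Product: 0.474 μmol = 4.74×10⁻⁷ mol.
Photon energy at 452 nm: hc/λ = (6.626×10⁻³⁴)(2.998×10⁸)/(452×10⁻⁹) = 4.395×10⁻¹⁹ J.
Photons incident: 6.62 / 4.395×10⁻¹⁹ = 1.506×10¹⁹, i.e. 1.506×10¹⁹/6.022×10²³ = 2.501×10⁻⁵ mol.
Photons absorbed: 0.605 × 2.501×10⁻⁵ = 1.513×10⁻⁵ mol.
Φ = 4.74×10⁻⁷ mol / 1.513×10⁻⁵ mol photons = 0.031.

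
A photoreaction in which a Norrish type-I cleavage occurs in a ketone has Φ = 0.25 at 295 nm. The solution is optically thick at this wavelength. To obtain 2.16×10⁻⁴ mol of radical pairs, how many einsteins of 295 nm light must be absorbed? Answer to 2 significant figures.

8.6×10⁻⁴ einstein

Photons that must be absorbed: 2.16×10⁻⁴ / 0.25 = 8.640×10⁻⁴ mol.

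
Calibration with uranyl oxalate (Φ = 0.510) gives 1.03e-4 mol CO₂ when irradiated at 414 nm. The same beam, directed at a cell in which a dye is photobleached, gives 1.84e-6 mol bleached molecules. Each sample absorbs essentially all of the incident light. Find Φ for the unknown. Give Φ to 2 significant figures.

Φ = 0.0091

Photons absorbed by the actinometer: 1.03e-4 / 0.510 = 2.020e-4 mol.
Φ(unknown) = 1.84e-6 / 2.020e-4 = 0.0091.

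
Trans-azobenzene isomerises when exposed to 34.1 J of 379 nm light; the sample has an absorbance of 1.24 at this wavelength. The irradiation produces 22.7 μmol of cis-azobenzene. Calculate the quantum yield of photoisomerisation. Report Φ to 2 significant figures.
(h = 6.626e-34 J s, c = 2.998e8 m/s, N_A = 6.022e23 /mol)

Φ = 0.22

Product: 22.7 μmol = 2.27e-5 mol.
Photon energy at 379 nm: hc/λ = (6.626e-34)(2.998e8)/(379e-9) = 5.241e-19 J.
Photons incident: 34.1 / 5.241e-19 = 6.506e19, i.e. 6.506e19/6.022e23 = 1.080e-4 mol.
Fraction absorbed: 1 − 10^(−1.24) = 0.9425.
Photons absorbed: 0.9425 × 1.080e-4 = 1.018e-4 mol.
Φ = 2.27e-5 mol / 1.018e-4 mol photons = 0.22.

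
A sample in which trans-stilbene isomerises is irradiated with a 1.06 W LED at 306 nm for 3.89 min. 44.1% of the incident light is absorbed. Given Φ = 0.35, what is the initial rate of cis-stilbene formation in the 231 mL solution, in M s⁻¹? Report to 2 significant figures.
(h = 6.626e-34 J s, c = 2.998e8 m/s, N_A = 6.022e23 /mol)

1.8e-6 M s⁻¹

Photon energy at 306 nm: hc/λ = (6.626e-34)(2.998e8)/(306e-9) = 6.492e-19 J.
Energy delivered: (1.06 W)(233.4 s) = 247.4 J.
Photons incident: 247.4 / 6.492e-19 = 3.811e20, i.e. 3.811e20/6.022e23 = 6.328e-4 mol.
Photons absorbed: 0.441 × 6.328e-4 = 2.791e-4 mol.
Product formed: 0.35 × 2.791e-4 = 9.769e-5 mol.
Rate: 9.769e-5 mol / (233.4 s × 0.231 L) = 1.8e-6 M s⁻¹.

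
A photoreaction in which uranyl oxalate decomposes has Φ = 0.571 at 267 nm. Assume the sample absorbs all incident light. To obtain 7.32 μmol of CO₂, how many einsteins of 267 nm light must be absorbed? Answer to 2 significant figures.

Product: 7.32 μmol = 7.32e-6 mol.
Photons that must be absorbed: 7.32e-6 / 0.571 = 1.282e-5 mol.

1.3e-5 einstein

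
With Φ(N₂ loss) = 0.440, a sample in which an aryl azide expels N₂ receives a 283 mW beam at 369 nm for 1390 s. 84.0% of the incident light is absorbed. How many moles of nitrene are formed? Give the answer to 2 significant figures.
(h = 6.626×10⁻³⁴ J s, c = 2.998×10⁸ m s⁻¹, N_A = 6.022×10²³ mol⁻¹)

Photon energy at 369 nm: hc/λ = (6.626×10⁻³⁴)(2.998×10⁸)/(369×10⁻⁹) = 5.383×10⁻¹⁹ J.
Energy delivered: (283 mW)(1390 s) = 393.4 J.
Photons incident: 393.4 / 5.383×10⁻¹⁹ = 7.308×10²⁰, i.e. 7.308×10²⁰/6.022×10²³ = 0.001214 mol.
Photons absorbed: 0.840 × 0.001214 = 0.001020 mol.
Product: Φ × n_abs = 0.440 × 0.001020 = 4.488×10⁻⁴ mol.

4.5×10⁻⁴ mol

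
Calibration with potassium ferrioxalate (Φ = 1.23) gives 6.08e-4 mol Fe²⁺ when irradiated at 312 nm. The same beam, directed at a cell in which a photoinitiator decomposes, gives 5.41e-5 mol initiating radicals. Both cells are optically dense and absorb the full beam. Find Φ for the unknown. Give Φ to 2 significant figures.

Φ = 0.11

Photons absorbed by the actinometer: 6.08e-4 / 1.23 = 4.943e-4 mol.
Φ(unknown) = 5.41e-5 / 4.943e-4 = 0.11.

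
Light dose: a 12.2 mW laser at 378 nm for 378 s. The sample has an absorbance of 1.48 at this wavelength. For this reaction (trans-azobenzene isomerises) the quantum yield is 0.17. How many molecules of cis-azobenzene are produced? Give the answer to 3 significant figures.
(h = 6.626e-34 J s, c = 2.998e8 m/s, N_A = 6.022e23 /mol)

1.44e18 molecules

Photon energy at 378 nm: hc/λ = (6.626e-34)(2.998e8)/(378e-9) = 5.255e-19 J.
Energy delivered: (12.2 mW)(378 s) = 4.612 J.
Photons incident: 4.612 / 5.255e-19 = 8.776e18, i.e. 8.776e18/6.022e23 = 1.457e-5 mol.
Fraction absorbed: 1 − 10^(−1.48) = 0.9669.
Photons absorbed: 0.9669 × 1.457e-5 = 1.409e-5 mol.
Product: Φ × n_abs = 0.17 × 1.409e-5 = 2.395e-6 mol.
As a count: 2.395e-6 × 6.022e23 = 1.44e18.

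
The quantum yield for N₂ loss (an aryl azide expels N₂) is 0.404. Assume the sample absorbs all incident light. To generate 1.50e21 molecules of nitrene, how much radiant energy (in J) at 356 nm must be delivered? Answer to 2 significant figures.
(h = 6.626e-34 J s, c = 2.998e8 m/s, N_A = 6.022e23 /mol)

Product: 1.50e21 / 6.022e23 = 0.002491 mol.
Photons that must be absorbed: 0.002491 / 0.404 = 0.006166 mol.
Photon energy: hc/λ = 5.580e-19 J; per mole, 3.360e5 J mol⁻¹.
Energy required: 0.006166 × 3.360e5 = 2100 J.

2100 J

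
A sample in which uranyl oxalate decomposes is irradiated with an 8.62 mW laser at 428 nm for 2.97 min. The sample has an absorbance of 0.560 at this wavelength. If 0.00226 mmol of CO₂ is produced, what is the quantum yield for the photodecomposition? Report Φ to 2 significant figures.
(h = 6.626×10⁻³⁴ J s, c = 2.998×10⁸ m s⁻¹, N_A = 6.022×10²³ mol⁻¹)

Φ = 0.57

Product: 0.00226 mmol = 2.26×10⁻⁶ mol.
Photon energy at 428 nm: hc/λ = (6.626×10⁻³⁴)(2.998×10⁸)/(428×10⁻⁹) = 4.641×10⁻¹⁹ J.
Energy delivered: (8.62 mW)(178.2 s) = 1.536 J.
Photons incident: 1.536 / 4.641×10⁻¹⁹ = 3.310×10¹⁸, i.e. 3.310×10¹⁸/6.022×10²³ = 5.497×10⁻⁶ mol.
Fraction absorbed: 1 − 10^(−0.560) = 0.7246.
Photons absorbed: 0.7246 × 5.497×10⁻⁶ = 3.983×10⁻⁶ mol.
Φ = 2.26×10⁻⁶ mol / 3.983×10⁻⁶ mol photons = 0.57.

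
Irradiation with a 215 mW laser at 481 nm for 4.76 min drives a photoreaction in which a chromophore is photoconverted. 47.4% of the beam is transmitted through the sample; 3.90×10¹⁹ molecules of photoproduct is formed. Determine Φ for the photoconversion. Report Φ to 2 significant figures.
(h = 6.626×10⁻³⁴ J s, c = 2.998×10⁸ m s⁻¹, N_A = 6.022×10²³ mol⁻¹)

Product: 3.90×10¹⁹ / 6.022×10²³ = 6.476×10⁻⁵ mol.
Photon energy at 481 nm: hc/λ = (6.626×10⁻³⁴)(2.998×10⁸)/(481×10⁻⁹) = 4.130×10⁻¹⁹ J.
Energy delivered: (215 mW)(285.6 s) = 61.40 J.
Photons incident: 61.40 / 4.130×10⁻¹⁹ = 1.487×10²⁰, i.e. 1.487×10²⁰/6.022×10²³ = 2.469×10⁻⁴ mol.
Fraction absorbed: 1 − 47.4/100 = 0.5260.
Photons absorbed: 0.5260 × 2.469×10⁻⁴ = 1.299×10⁻⁴ mol.
Φ = 6.476×10⁻⁵ mol / 1.299×10⁻⁴ mol photons = 0.50.

Φ = 0.50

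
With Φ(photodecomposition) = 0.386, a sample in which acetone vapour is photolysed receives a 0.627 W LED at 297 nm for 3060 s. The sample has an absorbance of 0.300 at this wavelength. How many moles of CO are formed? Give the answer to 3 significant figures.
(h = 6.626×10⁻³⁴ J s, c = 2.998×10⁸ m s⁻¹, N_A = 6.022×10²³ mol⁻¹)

Photon energy at 297 nm: hc/λ = (6.626×10⁻³⁴)(2.998×10⁸)/(297×10⁻⁹) = 6.688×10⁻¹⁹ J.
Energy delivered: (0.627 W)(3060 s) = 1919 J.
Photons incident: 1919 / 6.688×10⁻¹⁹ = 2.869×10²¹, i.e. 2.869×10²¹/6.022×10²³ = 0.004764 mol.
Fraction absorbed: 1 − 10^(−0.300) = 0.4988.
Photons absorbed: 0.4988 × 0.004764 = 0.002376 mol.
Product: Φ × n_abs = 0.386 × 0.002376 = 9.171×10⁻⁴ mol.

9.17×10⁻⁴ mol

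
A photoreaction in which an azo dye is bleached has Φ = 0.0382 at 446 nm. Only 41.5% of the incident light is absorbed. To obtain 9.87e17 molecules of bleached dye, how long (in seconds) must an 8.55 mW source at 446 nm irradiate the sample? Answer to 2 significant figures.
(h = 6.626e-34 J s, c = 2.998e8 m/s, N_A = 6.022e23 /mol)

t ≈ 3200 s

Product: 9.87e17 / 6.022e23 = 1.639e-6 mol.
Photons that must be absorbed: 1.639e-6 / 0.0382 = 4.291e-5 mol.
Incident photons needed: 4.291e-5 / 0.415 = 1.034e-4 mol.
Photon energy: hc/λ = 4.454e-19 J; per mole, 2.682e5 J mol⁻¹.
Energy required: 1.034e-4 × 2.682e5 = 27.73 J.
Time: 27.73 J / 0.00855 W = 3200 s.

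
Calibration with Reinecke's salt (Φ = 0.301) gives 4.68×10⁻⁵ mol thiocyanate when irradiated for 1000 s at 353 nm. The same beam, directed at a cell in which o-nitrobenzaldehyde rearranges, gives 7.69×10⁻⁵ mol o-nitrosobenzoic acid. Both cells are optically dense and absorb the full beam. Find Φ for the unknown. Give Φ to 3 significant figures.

Φ = 0.495

Photons absorbed by the actinometer: 4.68×10⁻⁵ / 0.301 = 1.555×10⁻⁴ mol.
Φ(unknown) = 7.69×10⁻⁵ / 1.555×10⁻⁴ = 0.495.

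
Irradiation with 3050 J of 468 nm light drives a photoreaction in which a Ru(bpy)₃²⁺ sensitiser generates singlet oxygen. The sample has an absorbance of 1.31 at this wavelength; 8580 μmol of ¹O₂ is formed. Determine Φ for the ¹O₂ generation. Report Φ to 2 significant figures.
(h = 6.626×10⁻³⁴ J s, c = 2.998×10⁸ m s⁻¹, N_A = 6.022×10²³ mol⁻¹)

Φ = 0.76

Product: 8580 μmol = 0.00858 mol.
Photon energy at 468 nm: hc/λ = (6.626×10⁻³⁴)(2.998×10⁸)/(468×10⁻⁹) = 4.245×10⁻¹⁹ J.
Photons incident: 3050 / 4.245×10⁻¹⁹ = 7.185×10²¹, i.e. 7.185×10²¹/6.022×10²³ = 0.01193 mol.
Fraction absorbed: 1 − 10^(−1.31) = 0.9510.
Photons absorbed: 0.9510 × 0.01193 = 0.01135 mol.
Φ = 0.00858 mol / 0.01135 mol photons = 0.76.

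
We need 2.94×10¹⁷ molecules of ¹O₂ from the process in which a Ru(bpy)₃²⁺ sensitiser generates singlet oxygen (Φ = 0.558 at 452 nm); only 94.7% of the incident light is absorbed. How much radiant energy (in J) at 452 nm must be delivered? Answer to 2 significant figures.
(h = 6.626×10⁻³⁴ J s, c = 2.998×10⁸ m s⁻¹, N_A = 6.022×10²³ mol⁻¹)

Product: 2.94×10¹⁷ / 6.022×10²³ = 4.882×10⁻⁷ mol.
Photons that must be absorbed: 4.882×10⁻⁷ / 0.558 = 8.749×10⁻⁷ mol.
Incident photons needed: 8.749×10⁻⁷ / 0.947 = 9.239×10⁻⁷ mol.
Photon energy: hc/λ = 4.395×10⁻¹⁹ J; per mole, 2.647×10⁵ J mol⁻¹.
Energy required: 9.239×10⁻⁷ × 2.647×10⁵ = 0.24 J.

0.24 J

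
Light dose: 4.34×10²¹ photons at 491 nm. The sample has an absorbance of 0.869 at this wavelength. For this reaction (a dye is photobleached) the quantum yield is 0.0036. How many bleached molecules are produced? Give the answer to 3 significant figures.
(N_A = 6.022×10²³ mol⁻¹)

1.35×10¹⁹ bleached molecules

Moles of photons: 4.34×10²¹ / 6.022×10²³ = 0.007207 mol.
Fraction absorbed: 1 − 10^(−0.869) = 0.8648.
Photons absorbed: 0.8648 × 0.007207 = 0.006233 mol.
Product: Φ × n_abs = 0.0036 × 0.006233 = 2.244×10⁻⁵ mol.
As a count: 2.244×10⁻⁵ × 6.022×10²³ = 1.35×10¹⁹.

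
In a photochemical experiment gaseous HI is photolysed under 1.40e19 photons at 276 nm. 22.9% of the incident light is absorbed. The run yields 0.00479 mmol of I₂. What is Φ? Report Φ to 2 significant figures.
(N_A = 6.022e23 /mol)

Product: 0.00479 mmol = 4.79e-6 mol.
Moles of photons: 1.40e19 / 6.022e23 = 2.325e-5 mol.
Photons absorbed: 0.229 × 2.325e-5 = 5.324e-6 mol.
Φ = 4.79e-6 mol / 5.324e-6 mol photons = 0.90.

Φ = 0.90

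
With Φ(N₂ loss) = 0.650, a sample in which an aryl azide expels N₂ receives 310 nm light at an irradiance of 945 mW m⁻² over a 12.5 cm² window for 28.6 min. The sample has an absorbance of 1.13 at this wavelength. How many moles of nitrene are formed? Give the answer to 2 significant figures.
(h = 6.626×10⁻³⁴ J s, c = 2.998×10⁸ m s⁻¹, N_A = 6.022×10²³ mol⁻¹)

Photon energy at 310 nm: hc/λ = (6.626×10⁻³⁴)(2.998×10⁸)/(310×10⁻⁹) = 6.408×10⁻¹⁹ J.
Energy delivered: (945 mW m⁻²)(12.5×10⁻⁴ m²)(1716 s) = 2.027 J.
Photons incident: 2.027 / 6.408×10⁻¹⁹ = 3.163×10¹⁸, i.e. 3.163×10¹⁸/6.022×10²³ = 5.252×10⁻⁶ mol.
Fraction absorbed: 1 − 10^(−1.13) = 0.9259.
Photons absorbed: 0.9259 × 5.252×10⁻⁶ = 4.863×10⁻⁶ mol.
Product: Φ × n_abs = 0.650 × 4.863×10⁻⁶ = 3.161×10⁻⁶ mol.

3.2×10⁻⁶ mol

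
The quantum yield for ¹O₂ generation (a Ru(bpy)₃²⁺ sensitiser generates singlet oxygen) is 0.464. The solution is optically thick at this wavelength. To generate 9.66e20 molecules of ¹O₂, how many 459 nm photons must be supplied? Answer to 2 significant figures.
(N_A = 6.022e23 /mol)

Product: 9.66e20 / 6.022e23 = 0.001604 mol.
Photons that must be absorbed: 0.001604 / 0.464 = 0.003457 mol.
Photon count: 0.003457 × 6.022e23 = 2.1e21.

2.1e21 photons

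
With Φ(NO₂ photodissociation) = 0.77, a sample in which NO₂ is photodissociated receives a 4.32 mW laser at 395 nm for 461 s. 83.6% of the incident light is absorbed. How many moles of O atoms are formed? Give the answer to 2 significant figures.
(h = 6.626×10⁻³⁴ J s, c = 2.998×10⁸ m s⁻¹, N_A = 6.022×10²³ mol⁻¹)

Photon energy at 395 nm: hc/λ = (6.626×10⁻³⁴)(2.998×10⁸)/(395×10⁻⁹) = 5.029×10⁻¹⁹ J.
Energy delivered: (4.32 mW)(461 s) = 1.992 J.
Photons incident: 1.992 / 5.029×10⁻¹⁹ = 3.961×10¹⁸, i.e. 3.961×10¹⁸/6.022×10²³ = 6.578×10⁻⁶ mol.
Photons absorbed: 0.836 × 6.578×10⁻⁶ = 5.499×10⁻⁶ mol.
Product: Φ × n_abs = 0.77 × 5.499×10⁻⁶ = 4.234×10⁻⁶ mol.

4.2×10⁻⁶ mol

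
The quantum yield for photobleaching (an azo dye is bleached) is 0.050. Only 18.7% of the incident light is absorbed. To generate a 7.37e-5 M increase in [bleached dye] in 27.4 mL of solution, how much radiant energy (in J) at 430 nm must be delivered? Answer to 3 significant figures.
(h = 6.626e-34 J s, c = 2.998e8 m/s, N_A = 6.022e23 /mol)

Product: (7.37e-5 M)(0.0274 L) = 2.019e-6 mol.
Photons that must be absorbed: 2.019e-6 / 0.050 = 4.038e-5 mol.
Incident photons needed: 4.038e-5 / 0.187 = 2.159e-4 mol.
Photon energy: hc/λ = 4.620e-19 J; per mole, 2.782e5 J mol⁻¹.
Energy required: 2.159e-4 × 2.782e5 = 60.1 J.

60.1 J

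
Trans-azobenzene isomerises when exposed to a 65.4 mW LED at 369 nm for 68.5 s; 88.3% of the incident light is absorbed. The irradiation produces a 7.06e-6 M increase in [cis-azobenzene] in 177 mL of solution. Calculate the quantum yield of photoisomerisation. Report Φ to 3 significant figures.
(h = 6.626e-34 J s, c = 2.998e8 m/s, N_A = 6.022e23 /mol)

Φ = 0.102

Product: (7.06e-6 M)(0.177 L) = 1.250e-6 mol.
Photon energy at 369 nm: hc/λ = (6.626e-34)(2.998e8)/(369e-9) = 5.383e-19 J.
Energy delivered: (65.4 mW)(68.5 s) = 4.480 J.
Photons incident: 4.480 / 5.383e-19 = 8.322e18, i.e. 8.322e18/6.022e23 = 1.382e-5 mol.
Photons absorbed: 0.883 × 1.382e-5 = 1.220e-5 mol.
Φ = 1.250e-6 mol / 1.220e-5 mol photons = 0.102.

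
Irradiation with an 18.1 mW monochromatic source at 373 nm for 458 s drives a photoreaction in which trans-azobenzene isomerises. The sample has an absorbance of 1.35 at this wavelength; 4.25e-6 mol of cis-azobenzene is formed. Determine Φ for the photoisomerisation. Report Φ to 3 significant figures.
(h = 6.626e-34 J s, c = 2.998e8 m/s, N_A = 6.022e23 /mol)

Photon energy at 373 nm: hc/λ = (6.626e-34)(2.998e8)/(373e-9) = 5.326e-19 J.
Energy delivered: (18.1 mW)(458 s) = 8.290 J.
Photons incident: 8.290 / 5.326e-19 = 1.557e19, i.e. 1.557e19/6.022e23 = 2.586e-5 mol.
Fraction absorbed: 1 − 10^(−1.35) = 0.9553.
Photons absorbed: 0.9553 × 2.586e-5 = 2.470e-5 mol.
Φ = 4.25e-6 mol / 2.470e-5 mol photons = 0.172.

Φ = 0.172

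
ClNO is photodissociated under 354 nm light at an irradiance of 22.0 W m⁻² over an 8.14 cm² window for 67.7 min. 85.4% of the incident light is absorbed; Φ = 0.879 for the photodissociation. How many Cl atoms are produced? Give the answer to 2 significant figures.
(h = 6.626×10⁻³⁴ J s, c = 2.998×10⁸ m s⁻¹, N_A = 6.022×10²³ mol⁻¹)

9.7×10¹⁹ atoms

Photon energy at 354 nm: hc/λ = (6.626×10⁻³⁴)(2.998×10⁸)/(354×10⁻⁹) = 5.612×10⁻¹⁹ J.
Energy delivered: (22.0 W m⁻²)(8.14×10⁻⁴ m²)(4062 s) = 72.74 J.
Photons incident: 72.74 / 5.612×10⁻¹⁹ = 1.296×10²⁰, i.e. 1.296×10²⁰/6.022×10²³ = 2.152×10⁻⁴ mol.
Photons absorbed: 0.854 × 2.152×10⁻⁴ = 1.838×10⁻⁴ mol.
Product: Φ × n_abs = 0.879 × 1.838×10⁻⁴ = 1.616×10⁻⁴ mol.
As a count: 1.616×10⁻⁴ × 6.022×10²³ = 9.7×10¹⁹.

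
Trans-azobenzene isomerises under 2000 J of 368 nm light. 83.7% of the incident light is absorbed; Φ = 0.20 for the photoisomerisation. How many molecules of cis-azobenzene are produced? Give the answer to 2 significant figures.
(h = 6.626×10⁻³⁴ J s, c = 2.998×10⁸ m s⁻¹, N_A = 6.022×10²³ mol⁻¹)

6.2×10²⁰ molecules

Photon energy at 368 nm: hc/λ = (6.626×10⁻³⁴)(2.998×10⁸)/(368×10⁻⁹) = 5.398×10⁻¹⁹ J.
Photons incident: 2000 / 5.398×10⁻¹⁹ = 3.705×10²¹, i.e. 3.705×10²¹/6.022×10²³ = 0.006152 mol.
Photons absorbed: 0.837 × 0.006152 = 0.005149 mol.
Product: Φ × n_abs = 0.20 × 0.005149 = 0.001030 mol.
As a count: 0.001030 × 6.022×10²³ = 6.2×10²⁰.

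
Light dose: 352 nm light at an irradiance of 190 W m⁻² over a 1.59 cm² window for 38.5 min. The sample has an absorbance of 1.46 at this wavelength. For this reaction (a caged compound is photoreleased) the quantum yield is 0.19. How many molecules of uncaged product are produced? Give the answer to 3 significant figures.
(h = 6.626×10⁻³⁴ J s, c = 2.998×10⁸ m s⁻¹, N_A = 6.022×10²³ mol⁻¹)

2.27×10¹⁹ molecules

Photon energy at 352 nm: hc/λ = (6.626×10⁻³⁴)(2.998×10⁸)/(352×10⁻⁹) = 5.643×10⁻¹⁹ J.
Energy delivered: (190 W m⁻²)(1.59×10⁻⁴ m²)(2310 s) = 69.79 J.
Photons incident: 69.79 / 5.643×10⁻¹⁹ = 1.237×10²⁰, i.e. 1.237×10²⁰/6.022×10²³ = 2.054×10⁻⁴ mol.
Fraction absorbed: 1 − 10^(−1.46) = 0.9653.
Photons absorbed: 0.9653 × 2.054×10⁻⁴ = 1.983×10⁻⁴ mol.
Product: Φ × n_abs = 0.19 × 1.983×10⁻⁴ = 3.768×10⁻⁵ mol.
As a count: 3.768×10⁻⁵ × 6.022×10²³ = 2.27×10¹⁹.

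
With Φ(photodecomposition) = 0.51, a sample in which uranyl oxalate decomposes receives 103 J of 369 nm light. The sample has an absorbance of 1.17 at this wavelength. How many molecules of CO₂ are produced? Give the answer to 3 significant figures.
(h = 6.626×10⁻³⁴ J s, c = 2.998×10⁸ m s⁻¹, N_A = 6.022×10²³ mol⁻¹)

Photon energy at 369 nm: hc/λ = (6.626×10⁻³⁴)(2.998×10⁸)/(369×10⁻⁹) = 5.383×10⁻¹⁹ J.
Photons incident: 103 / 5.383×10⁻¹⁹ = 1.913×10²⁰, i.e. 1.913×10²⁰/6.022×10²³ = 3.177×10⁻⁴ mol.
Fraction absorbed: 1 − 10^(−1.17) = 0.9324.
Photons absorbed: 0.9324 × 3.177×10⁻⁴ = 2.962×10⁻⁴ mol.
Product: Φ × n_abs = 0.51 × 2.962×10⁻⁴ = 1.511×10⁻⁴ mol.
As a count: 1.511×10⁻⁴ × 6.022×10²³ = 9.10×10¹⁹.

9.10×10¹⁹ molecules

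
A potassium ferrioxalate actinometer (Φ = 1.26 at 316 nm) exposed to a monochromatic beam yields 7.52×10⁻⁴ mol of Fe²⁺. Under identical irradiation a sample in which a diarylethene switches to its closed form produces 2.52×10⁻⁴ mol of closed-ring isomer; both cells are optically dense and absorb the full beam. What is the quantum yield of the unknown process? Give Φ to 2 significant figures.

Φ = 0.42

Photons absorbed by the actinometer: 7.52×10⁻⁴ / 1.26 = 5.968×10⁻⁴ mol.
Φ(unknown) = 2.52×10⁻⁴ / 5.968×10⁻⁴ = 0.42.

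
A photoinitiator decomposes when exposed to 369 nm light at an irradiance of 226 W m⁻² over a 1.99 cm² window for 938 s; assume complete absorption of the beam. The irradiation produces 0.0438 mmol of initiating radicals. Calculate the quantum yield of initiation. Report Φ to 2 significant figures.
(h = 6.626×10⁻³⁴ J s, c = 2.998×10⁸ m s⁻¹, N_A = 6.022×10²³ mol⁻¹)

Φ = 0.34

Product: 0.0438 mmol = 4.38×10⁻⁵ mol.
Photon energy at 369 nm: hc/λ = (6.626×10⁻³⁴)(2.998×10⁸)/(369×10⁻⁹) = 5.383×10⁻¹⁹ J.
Energy delivered: (226 W m⁻²)(1.99×10⁻⁴ m²)(938 s) = 42.19 J.
Photons incident: 42.19 / 5.383×10⁻¹⁹ = 7.838×10¹⁹, i.e. 7.838×10¹⁹/6.022×10²³ = 1.302×10⁻⁴ mol.
Φ = 4.38×10⁻⁵ mol / 1.302×10⁻⁴ mol photons = 0.34.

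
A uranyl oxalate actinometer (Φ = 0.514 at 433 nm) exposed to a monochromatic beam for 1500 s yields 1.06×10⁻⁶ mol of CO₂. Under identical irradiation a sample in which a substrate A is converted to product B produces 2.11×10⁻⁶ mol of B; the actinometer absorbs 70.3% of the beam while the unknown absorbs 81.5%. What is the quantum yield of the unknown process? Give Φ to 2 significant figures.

Photons absorbed by the actinometer: 1.06×10⁻⁶ / 0.514 = 2.062×10⁻⁶ mol.
Incident flux: 2.062×10⁻⁶ / 0.703 = 2.933×10⁻⁶ einstein.
Absorbed by unknown: 0.815 × 2.933×10⁻⁶ = 2.390×10⁻⁶ mol.
Φ(unknown) = 2.11×10⁻⁶ / 2.390×10⁻⁶ = 0.88.

Φ = 0.88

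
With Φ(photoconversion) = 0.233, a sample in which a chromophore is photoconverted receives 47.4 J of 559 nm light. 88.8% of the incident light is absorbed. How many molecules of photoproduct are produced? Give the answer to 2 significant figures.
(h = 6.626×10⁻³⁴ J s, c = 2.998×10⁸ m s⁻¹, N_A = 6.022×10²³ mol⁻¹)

Photon energy at 559 nm: hc/λ = (6.626×10⁻³⁴)(2.998×10⁸)/(559×10⁻⁹) = 3.554×10⁻¹⁹ J.
Photons incident: 47.4 / 3.554×10⁻¹⁹ = 1.334×10²⁰, i.e. 1.334×10²⁰/6.022×10²³ = 2.215×10⁻⁴ mol.
Photons absorbed: 0.888 × 2.215×10⁻⁴ = 1.967×10⁻⁴ mol.
Product: Φ × n_abs = 0.233 × 1.967×10⁻⁴ = 4.583×10⁻⁵ mol.
As a count: 4.583×10⁻⁵ × 6.022×10²³ = 2.8×10¹⁹.

2.8×10¹⁹ molecules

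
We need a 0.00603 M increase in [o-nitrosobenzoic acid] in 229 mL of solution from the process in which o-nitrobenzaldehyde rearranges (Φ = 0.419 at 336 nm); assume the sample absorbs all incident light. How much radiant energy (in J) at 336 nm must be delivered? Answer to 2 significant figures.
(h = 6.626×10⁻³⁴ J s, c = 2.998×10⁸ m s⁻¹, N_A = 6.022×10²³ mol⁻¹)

1200 J

Product: (0.00603 M)(0.229 L) = 0.001381 mol.
Photons that must be absorbed: 0.001381 / 0.419 = 0.003296 mol.
Photon energy: hc/λ = 5.912×10⁻¹⁹ J; per mole, 3.560×10⁵ J mol⁻¹.
Energy required: 0.003296 × 3.560×10⁵ = 1200 J.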